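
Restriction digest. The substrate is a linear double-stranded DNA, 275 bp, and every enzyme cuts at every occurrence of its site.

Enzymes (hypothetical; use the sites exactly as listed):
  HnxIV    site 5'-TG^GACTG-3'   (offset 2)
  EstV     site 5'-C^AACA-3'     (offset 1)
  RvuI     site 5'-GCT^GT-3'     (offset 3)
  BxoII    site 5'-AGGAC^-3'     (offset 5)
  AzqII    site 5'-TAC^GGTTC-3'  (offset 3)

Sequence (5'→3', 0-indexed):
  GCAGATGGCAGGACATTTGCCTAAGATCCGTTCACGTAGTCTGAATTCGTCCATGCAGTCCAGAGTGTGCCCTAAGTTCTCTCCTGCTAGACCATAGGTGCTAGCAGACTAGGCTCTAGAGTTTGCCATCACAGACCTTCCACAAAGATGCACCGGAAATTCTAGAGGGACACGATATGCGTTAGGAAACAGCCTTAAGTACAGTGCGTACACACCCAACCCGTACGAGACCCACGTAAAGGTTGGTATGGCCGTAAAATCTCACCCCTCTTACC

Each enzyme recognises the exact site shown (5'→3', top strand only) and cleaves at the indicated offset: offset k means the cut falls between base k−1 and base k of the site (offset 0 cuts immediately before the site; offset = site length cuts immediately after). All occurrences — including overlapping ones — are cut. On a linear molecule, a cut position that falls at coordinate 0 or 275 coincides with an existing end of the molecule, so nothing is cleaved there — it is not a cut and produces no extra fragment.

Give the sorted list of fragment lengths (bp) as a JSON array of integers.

Site scan:
  HnxIV (TGGACTG, off=2): no sites
  EstV (CAACA, off=1): no sites
  RvuI (GCTGT, off=3): no sites
  BxoII AGGAC/5: at [9] ⇒ [14]
  AzqII (TACGGTTC, off=3): no sites

All cut coordinates (distinct, sorted): [14]

Fragment lengths:
  [0,14): 14 bp
  [14,275): 261 bp

[14,261]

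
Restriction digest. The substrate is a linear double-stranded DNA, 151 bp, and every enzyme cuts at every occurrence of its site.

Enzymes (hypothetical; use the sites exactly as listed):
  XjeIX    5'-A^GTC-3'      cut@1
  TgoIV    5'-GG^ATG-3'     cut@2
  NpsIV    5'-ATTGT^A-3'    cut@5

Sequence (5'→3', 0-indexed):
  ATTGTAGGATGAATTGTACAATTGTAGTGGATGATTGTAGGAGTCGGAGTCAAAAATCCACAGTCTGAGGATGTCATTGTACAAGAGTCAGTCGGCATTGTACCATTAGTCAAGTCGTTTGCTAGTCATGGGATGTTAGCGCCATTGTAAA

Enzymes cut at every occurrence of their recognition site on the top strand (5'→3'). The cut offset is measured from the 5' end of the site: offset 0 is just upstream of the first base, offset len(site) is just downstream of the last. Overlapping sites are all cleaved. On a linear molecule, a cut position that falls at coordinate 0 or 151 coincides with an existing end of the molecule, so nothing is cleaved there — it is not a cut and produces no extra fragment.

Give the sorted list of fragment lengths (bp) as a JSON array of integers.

[3,3,4,4,5,5,5,6,6,7,8,8,8,8,9,10,11,11,14,16]

Site scan:
  XjeIX AGTC/1: at [41, 47, 61, 85, 89, 107, 112, 123] ⇒ [42, 48, 62, 86, 90, 108, 113, 124]
  TgoIV GGATG/2: at [6, 28, 68, 130] ⇒ [8, 30, 70, 132]
  NpsIV ATTGTA/5: at [0, 12, 20, 33, 75, 96, 143] ⇒ [5, 17, 25, 38, 80, 101, 148]

Pooled cuts: [5, 8, 17, 25, 30, 38, 42, 48, 62, 70, 80, 86, 90, 101, 108, 113, 124, 132, 148]

Fragment lengths:
  [0,5): 5 bp
  [5,8): 3 bp
  [8,17): 9 bp
  [17,25): 8 bp
  [25,30): 5 bp
  [30,38): 8 bp
  [38,42): 4 bp
  [42,48): 6 bp
  [48,62): 14 bp
  [62,70): 8 bp
  [70,80): 10 bp
  [80,86): 6 bp
  [86,90): 4 bp
  [90,101): 11 bp
  [101,108): 7 bp
  [108,113): 5 bp
  [113,124): 11 bp
  [124,132): 8 bp
  [132,148): 16 bp
  [148,151): 3 bp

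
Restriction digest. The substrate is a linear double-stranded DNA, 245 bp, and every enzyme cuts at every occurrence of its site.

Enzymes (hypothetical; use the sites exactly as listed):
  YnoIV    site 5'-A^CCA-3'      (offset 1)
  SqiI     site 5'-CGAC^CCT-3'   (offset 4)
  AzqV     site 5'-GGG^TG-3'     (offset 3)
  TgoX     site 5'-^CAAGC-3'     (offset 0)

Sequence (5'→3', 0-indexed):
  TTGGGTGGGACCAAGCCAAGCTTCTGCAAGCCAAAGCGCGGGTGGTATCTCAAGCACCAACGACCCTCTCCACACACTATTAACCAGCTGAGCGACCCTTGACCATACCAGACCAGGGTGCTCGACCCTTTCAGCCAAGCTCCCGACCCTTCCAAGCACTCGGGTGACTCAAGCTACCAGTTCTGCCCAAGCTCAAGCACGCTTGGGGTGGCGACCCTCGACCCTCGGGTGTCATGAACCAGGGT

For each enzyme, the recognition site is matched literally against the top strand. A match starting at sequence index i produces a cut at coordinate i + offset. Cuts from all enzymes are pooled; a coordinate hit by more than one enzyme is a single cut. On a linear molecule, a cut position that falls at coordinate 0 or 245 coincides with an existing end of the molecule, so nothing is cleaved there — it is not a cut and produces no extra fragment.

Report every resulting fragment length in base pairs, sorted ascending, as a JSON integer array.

Site scan:
  YnoIV (ACCA, off=1): starts [9, 55, 82, 101, 106, 111, 175, 237] → cuts [10, 56, 83, 102, 107, 112, 176, 238]
  SqiI (CGACCCT, off=4): starts [60, 92, 122, 143, 211, 218] → cuts [64, 96, 126, 147, 215, 222]
  AzqV (GGGTG, off=3): starts [2, 39, 115, 161, 205, 226] → cuts [5, 42, 118, 164, 208, 229]
  TgoX (CAAGC, off=0): starts [11, 16, 26, 50, 135, 152, 169, 187, 193] → cuts [11, 16, 26, 50, 135, 152, 169, 187, 193]

All cut coordinates (distinct, sorted): [5, 10, 11, 16, 26, 42, 50, 56, 64, 83, 96, 102, 107, 112, 118, 126, 135, 147, 152, 164, 169, 176, 187, 193, 208, 215, 222, 229, 238]

Fragment lengths:
  [0,5): 5 bp
  [5,10): 5 bp
  [10,11): 1 bp
  [11,16): 5 bp
  [16,26): 10 bp
  [26,42): 16 bp
  [42,50): 8 bp
  [50,56): 6 bp
  [56,64): 8 bp
  [64,83): 19 bp
  [83,96): 13 bp
  [96,102): 6 bp
  [102,107): 5 bp
  [107,112): 5 bp
  [112,118): 6 bp
  [118,126): 8 bp
  [126,135): 9 bp
  [135,147): 12 bp
  [147,152): 5 bp
  [152,164): 12 bp
  [164,169): 5 bp
  [169,176): 7 bp
  [176,187): 11 bp
  [187,193): 6 bp
  [193,208): 15 bp
  [208,215): 7 bp
  [215,222): 7 bp
  [222,229): 7 bp
  [229,238): 9 bp
  [238,245): 7 bp

[1,5,5,5,5,5,5,5,6,6,6,6,7,7,7,7,7,8,8,8,9,9,10,11,12,12,13,15,16,19]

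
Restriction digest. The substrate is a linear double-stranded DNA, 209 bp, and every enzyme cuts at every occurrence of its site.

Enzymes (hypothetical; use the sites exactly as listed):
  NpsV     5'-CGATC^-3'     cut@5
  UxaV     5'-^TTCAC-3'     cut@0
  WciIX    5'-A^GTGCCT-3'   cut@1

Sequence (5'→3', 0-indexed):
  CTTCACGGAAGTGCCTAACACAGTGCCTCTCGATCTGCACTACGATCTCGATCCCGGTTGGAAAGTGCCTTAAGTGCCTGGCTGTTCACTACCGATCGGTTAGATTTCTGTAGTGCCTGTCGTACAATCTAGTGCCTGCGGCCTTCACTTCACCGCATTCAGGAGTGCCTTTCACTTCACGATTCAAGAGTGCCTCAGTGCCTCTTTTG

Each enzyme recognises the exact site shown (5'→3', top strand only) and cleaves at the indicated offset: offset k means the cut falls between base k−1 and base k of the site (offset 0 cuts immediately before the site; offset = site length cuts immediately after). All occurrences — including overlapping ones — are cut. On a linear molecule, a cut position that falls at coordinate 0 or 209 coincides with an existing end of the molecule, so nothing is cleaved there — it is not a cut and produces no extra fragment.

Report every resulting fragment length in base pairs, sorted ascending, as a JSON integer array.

[1,5,5,6,6,8,9,9,11,11,12,12,12,12,13,13,14,15,16,19]

Site scan:
  NpsV (CGATC, off=5): starts [30, 42, 48, 92] → cuts [35, 47, 53, 97]
  UxaV (TTCAC, off=0): starts [1, 84, 143, 148, 170, 175] → cuts [1, 84, 143, 148, 170, 175]
  WciIX (AGTGCCT, off=1): starts [9, 21, 63, 72, 111, 130, 163, 188, 196] → cuts [10, 22, 64, 73, 112, 131, 164, 189, 197]

Pooled cuts: [1, 10, 22, 35, 47, 53, 64, 73, 84, 97, 112, 131, 143, 148, 164, 170, 175, 189, 197]

Fragments:
  [0,1): 1 bp
  [1,10): 9 bp
  [10,22): 12 bp
  [22,35): 13 bp
  [35,47): 12 bp
  [47,53): 6 bp
  [53,64): 11 bp
  [64,73): 9 bp
  [73,84): 11 bp
  [84,97): 13 bp
  [97,112): 15 bp
  [112,131): 19 bp
  [131,143): 12 bp
  [143,148): 5 bp
  [148,164): 16 bp
  [164,170): 6 bp
  [170,175): 5 bp
  [175,189): 14 bp
  [189,197): 8 bp
  [197,209): 12 bp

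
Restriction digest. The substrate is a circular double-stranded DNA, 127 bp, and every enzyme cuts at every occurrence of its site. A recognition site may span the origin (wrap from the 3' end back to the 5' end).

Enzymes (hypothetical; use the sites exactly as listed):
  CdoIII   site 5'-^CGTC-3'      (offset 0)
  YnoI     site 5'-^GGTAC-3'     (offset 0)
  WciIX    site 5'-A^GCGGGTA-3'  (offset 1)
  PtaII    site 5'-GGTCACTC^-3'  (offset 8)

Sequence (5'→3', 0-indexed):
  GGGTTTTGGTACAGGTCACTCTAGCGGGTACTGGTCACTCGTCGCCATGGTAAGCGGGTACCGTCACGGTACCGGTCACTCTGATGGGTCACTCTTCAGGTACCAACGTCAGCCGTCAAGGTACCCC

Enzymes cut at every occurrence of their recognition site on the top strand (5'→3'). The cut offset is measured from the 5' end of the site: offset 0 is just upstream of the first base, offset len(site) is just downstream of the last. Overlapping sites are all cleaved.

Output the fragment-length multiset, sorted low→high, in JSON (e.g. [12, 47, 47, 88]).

Scan for sites:
  CdoIII (CGTC, off=0): starts [39, 61, 106, 113] → cuts [39, 61, 106, 113]
  YnoI (GGTAC, off=0): starts [7, 26, 56, 67, 98, 119] → cuts [7, 26, 56, 67, 98, 119]
  WciIX (AGCGGGTA, off=1): starts [22, 52] → cuts [23, 53]
  PtaII (GGTCACTC, off=8): starts [13, 32, 73, 86] → cuts [21, 40, 81, 94]

Pooled cuts: [7, 21, 23, 26, 39, 40, 53, 56, 61, 67, 81, 94, 98, 106, 113, 119]

Fragments:
  7→21: 14 bp
  21→23: 2 bp
  23→26: 3 bp
  26→39: 13 bp
  39→40: 1 bp
  40→53: 13 bp
  53→56: 3 bp
  56→61: 5 bp
  61→67: 6 bp
  67→81: 14 bp
  81→94: 13 bp
  94→98: 4 bp
  98→106: 8 bp
  106→113: 7 bp
  113→119: 6 bp
  119→7 (wrap): 127-119+7 = 15 bp

[1,2,3,3,4,5,6,6,7,8,13,13,13,14,14,15]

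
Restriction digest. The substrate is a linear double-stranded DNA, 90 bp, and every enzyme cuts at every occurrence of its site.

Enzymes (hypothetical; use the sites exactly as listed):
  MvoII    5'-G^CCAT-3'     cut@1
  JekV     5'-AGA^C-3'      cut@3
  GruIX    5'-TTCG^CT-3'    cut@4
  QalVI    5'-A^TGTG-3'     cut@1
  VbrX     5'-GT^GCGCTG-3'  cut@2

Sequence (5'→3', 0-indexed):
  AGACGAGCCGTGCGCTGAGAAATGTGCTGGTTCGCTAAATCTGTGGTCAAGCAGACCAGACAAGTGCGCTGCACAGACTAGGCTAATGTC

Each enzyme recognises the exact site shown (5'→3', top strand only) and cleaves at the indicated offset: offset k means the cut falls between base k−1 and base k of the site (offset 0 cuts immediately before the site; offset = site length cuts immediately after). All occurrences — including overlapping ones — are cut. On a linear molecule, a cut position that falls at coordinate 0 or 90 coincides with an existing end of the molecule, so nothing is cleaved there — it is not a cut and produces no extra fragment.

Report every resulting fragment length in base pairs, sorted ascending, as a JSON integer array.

[3,5,5,8,11,12,12,13,21]

Scan for sites:
  MvoII (GCCAT, off=1): no sites
  JekV AGAC/3: at [0, 52, 57, 74] ⇒ [3, 55, 60, 77]
  GruIX TTCGCT/4: at [30] ⇒ [34]
  QalVI ATGTG/1: at [21] ⇒ [22]
  VbrX GTGCGCTG/2: at [9, 63] ⇒ [11, 65]

Pooled cuts: [3, 11, 22, 34, 55, 60, 65, 77]

Fragments:
  [0,3): 3 bp
  [3,11): 8 bp
  [11,22): 11 bp
  [22,34): 12 bp
  [34,55): 21 bp
  [55,60): 5 bp
  [60,65): 5 bp
  [65,77): 12 bp
  [77,90): 13 bp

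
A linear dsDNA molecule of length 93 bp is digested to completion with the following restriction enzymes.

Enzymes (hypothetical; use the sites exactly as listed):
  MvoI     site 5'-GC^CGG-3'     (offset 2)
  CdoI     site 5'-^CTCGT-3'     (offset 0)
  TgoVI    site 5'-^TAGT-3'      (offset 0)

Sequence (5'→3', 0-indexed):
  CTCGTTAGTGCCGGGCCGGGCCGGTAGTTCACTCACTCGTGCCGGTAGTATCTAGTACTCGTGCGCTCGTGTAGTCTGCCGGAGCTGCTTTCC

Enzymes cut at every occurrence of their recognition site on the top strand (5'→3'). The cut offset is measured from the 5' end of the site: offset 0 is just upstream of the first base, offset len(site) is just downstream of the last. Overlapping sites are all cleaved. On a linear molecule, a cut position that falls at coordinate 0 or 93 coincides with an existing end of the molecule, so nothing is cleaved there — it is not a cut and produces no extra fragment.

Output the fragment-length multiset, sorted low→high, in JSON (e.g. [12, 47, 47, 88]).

[3,3,5,5,5,5,6,6,7,7,8,8,11,14]

Per-enzyme occurrences:
  MvoI GCCGG/2: at [9, 14, 19, 40, 77] ⇒ [11, 16, 21, 42, 79]
  CdoI CTCGT/0: at [0, 35, 57, 65] ⇒ [35, 57, 65] (position 0 is a terminus of the linear molecule — no cut)
  TgoVI TAGT/0: at [5, 24, 45, 52, 71] ⇒ [5, 24, 45, 52, 71]

Pooled cuts: [5, 11, 16, 21, 24, 35, 42, 45, 52, 57, 65, 71, 79]

Fragment lengths:
  [0,5): 5 bp
  [5,11): 6 bp
  [11,16): 5 bp
  [16,21): 5 bp
  [21,24): 3 bp
  [24,35): 11 bp
  [35,42): 7 bp
  [42,45): 3 bp
  [45,52): 7 bp
  [52,57): 5 bp
  [57,65): 8 bp
  [65,71): 6 bp
  [71,79): 8 bp
  [79,93): 14 bp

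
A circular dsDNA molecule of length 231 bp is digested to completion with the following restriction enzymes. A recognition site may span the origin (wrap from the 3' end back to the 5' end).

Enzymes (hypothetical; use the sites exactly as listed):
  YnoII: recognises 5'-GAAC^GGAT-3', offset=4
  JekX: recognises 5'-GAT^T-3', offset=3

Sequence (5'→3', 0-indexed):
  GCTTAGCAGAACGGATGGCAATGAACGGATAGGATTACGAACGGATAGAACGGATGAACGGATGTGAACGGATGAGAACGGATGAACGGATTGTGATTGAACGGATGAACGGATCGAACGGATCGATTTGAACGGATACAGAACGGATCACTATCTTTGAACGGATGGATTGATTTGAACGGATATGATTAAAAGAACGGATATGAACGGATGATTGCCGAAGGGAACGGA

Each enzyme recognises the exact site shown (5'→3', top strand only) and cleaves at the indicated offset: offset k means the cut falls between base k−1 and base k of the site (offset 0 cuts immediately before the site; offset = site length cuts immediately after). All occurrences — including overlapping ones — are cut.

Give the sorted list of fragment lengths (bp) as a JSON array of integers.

Per-enzyme occurrences:
  YnoII GAACGGAT/4: at [8, 22, 38, 47, 55, 65, 75, 83, 98, 106, 115, 129, 140, 158, 176, 194, 204] ⇒ [12, 26, 42, 51, 59, 69, 79, 87, 102, 110, 119, 133, 144, 162, 180, 198, 208]
  JekX GATT/3: at [32, 88, 94, 124, 167, 171, 186, 212] ⇒ [35, 91, 97, 127, 170, 174, 189, 215]

All cut coordinates (distinct, sorted): [12, 26, 35, 42, 51, 59, 69, 79, 87, 91, 97, 102, 110, 119, 127, 133, 144, 162, 170, 174, 180, 189, 198, 208, 215]

Fragment lengths:
  12→26: 14 bp
  26→35: 9 bp
  35→42: 7 bp
  42→51: 9 bp
  51→59: 8 bp
  59→69: 10 bp
  69→79: 10 bp
  79→87: 8 bp
  87→91: 4 bp
  91→97: 6 bp
  97→102: 5 bp
  102→110: 8 bp
  110→119: 9 bp
  119→127: 8 bp
  127→133: 6 bp
  133→144: 11 bp
  144→162: 18 bp
  162→170: 8 bp
  170→174: 4 bp
  174→180: 6 bp
  180→189: 9 bp
  189→198: 9 bp
  198→208: 10 bp
  208→215: 7 bp
  215→12 (wrap): 231-215+12 = 28 bp

[4,4,5,6,6,6,7,7,8,8,8,8,8,9,9,9,9,9,10,10,10,11,14,18,28]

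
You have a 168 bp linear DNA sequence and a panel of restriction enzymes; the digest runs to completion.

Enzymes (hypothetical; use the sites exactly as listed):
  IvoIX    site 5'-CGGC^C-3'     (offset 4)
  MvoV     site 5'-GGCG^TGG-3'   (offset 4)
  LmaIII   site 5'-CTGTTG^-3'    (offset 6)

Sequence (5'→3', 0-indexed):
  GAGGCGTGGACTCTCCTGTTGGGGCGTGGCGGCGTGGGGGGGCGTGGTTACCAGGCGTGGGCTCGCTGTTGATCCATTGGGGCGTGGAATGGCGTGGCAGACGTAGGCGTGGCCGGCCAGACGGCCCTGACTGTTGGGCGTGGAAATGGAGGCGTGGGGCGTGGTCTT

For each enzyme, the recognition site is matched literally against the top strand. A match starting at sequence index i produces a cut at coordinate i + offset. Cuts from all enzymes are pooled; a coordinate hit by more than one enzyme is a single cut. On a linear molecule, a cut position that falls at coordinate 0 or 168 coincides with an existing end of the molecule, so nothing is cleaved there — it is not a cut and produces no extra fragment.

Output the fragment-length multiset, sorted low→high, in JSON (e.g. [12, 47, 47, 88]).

Site scan:
  IvoIX CGGCC/4: at [113, 121] ⇒ [117, 125]
  MvoV GGCGTGG/4: at [2, 22, 30, 40, 53, 80, 90, 105, 136, 150, 157] ⇒ [6, 26, 34, 44, 57, 84, 94, 109, 140, 154, 161]
  LmaIII CTGTTG/6: at [15, 65, 130] ⇒ [21, 71, 136]

Pooled cuts: [6, 21, 26, 34, 44, 57, 71, 84, 94, 109, 117, 125, 136, 140, 154, 161]

Fragments:
  [0,6): 6 bp
  [6,21): 15 bp
  [21,26): 5 bp
  [26,34): 8 bp
  [34,44): 10 bp
  [44,57): 13 bp
  [57,71): 14 bp
  [71,84): 13 bp
  [84,94): 10 bp
  [94,109): 15 bp
  [109,117): 8 bp
  [117,125): 8 bp
  [125,136): 11 bp
  [136,140): 4 bp
  [140,154): 14 bp
  [154,161): 7 bp
  [161,168): 7 bp

[4,5,6,7,7,8,8,8,10,10,11,13,13,14,14,15,15]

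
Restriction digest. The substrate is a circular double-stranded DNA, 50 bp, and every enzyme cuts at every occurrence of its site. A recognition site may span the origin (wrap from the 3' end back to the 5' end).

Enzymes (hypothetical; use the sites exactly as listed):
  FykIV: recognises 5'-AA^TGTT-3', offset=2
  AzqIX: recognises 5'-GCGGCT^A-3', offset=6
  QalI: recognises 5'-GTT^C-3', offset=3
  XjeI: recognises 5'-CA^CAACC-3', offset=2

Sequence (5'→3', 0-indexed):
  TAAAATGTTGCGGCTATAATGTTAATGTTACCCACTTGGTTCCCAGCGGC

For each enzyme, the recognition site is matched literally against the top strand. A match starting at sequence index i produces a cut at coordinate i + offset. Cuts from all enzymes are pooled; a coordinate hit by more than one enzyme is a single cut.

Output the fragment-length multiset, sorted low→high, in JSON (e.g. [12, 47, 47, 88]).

[4,4,6,10,10,16]

Per-enzyme occurrences:
  FykIV (AATGTT, off=2): starts [3, 17, 23] → cuts [5, 19, 25]
  AzqIX (GCGGCTA, off=6): starts [9, 45] → cuts [1, 15]
  QalI (GTTC, off=3): starts [38] → cuts [41]
  XjeI (CACAACC, off=2): no sites

All cut coordinates (distinct, sorted): [1, 5, 15, 19, 25, 41]

Fragments:
  1→5: 4 bp
  5→15: 10 bp
  15→19: 4 bp
  19→25: 6 bp
  25→41: 16 bp
  41→1 (wrap): 50-41+1 = 10 bp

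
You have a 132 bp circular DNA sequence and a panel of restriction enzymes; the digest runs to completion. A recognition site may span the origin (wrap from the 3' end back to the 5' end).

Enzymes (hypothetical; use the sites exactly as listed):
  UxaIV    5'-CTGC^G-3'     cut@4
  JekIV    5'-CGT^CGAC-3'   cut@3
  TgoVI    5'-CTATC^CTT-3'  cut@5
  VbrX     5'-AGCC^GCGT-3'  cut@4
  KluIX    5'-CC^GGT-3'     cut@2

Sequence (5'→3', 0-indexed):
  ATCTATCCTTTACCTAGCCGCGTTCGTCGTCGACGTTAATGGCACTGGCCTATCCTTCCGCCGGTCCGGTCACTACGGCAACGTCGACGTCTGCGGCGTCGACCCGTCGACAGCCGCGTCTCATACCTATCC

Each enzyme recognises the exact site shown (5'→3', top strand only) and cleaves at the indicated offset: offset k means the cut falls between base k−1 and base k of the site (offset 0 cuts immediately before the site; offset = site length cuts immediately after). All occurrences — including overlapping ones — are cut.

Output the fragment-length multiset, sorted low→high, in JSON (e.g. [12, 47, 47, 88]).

[5,5,8,8,8,10,11,12,17,24,24]

Site scan:
  UxaIV CTGCG/4: at [90] ⇒ [94]
  JekIV CGTCGAC/3: at [27, 81, 96, 104] ⇒ [30, 84, 99, 107]
  TgoVI CTATCCTT/5: at [2, 49] ⇒ [7, 54]
  VbrX AGCCGCGT/4: at [15, 111] ⇒ [19, 115]
  KluIX CCGGT/2: at [60, 65] ⇒ [62, 67]

All cut coordinates (distinct, sorted): [7, 19, 30, 54, 62, 67, 84, 94, 99, 107, 115]

Fragment lengths:
  7→19: 12 bp
  19→30: 11 bp
  30→54: 24 bp
  54→62: 8 bp
  62→67: 5 bp
  67→84: 17 bp
  84→94: 10 bp
  94→99: 5 bp
  99→107: 8 bp
  107→115: 8 bp
  115→7 (wrap): 132-115+7 = 24 bp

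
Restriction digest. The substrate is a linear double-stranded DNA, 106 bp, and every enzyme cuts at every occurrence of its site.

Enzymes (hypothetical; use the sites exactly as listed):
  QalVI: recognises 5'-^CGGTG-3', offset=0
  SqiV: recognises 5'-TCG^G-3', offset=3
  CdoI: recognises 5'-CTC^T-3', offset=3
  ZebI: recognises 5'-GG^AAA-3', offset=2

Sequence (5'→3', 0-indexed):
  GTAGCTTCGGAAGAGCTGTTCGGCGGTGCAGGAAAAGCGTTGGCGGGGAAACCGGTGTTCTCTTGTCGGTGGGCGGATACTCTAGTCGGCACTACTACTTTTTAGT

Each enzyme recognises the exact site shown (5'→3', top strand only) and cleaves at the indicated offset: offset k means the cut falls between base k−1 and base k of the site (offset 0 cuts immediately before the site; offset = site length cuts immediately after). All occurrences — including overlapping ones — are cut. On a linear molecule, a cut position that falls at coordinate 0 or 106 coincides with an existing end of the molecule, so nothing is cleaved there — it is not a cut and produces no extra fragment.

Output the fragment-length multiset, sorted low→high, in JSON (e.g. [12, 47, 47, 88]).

Per-enzyme occurrences:
  QalVI CGGTG/0: at [23, 52, 66] ⇒ [23, 52, 66]
  SqiV TCGG/3: at [6, 19, 65, 85] ⇒ [9, 22, 68, 88]
  CdoI CTCT/3: at [59, 79] ⇒ [62, 82]
  ZebI GGAAA/2: at [30, 46] ⇒ [32, 48]

Pooled cuts: [9, 22, 23, 32, 48, 52, 62, 66, 68, 82, 88]

Fragments:
  [0,9): 9 bp
  [9,22): 13 bp
  [22,23): 1 bp
  [23,32): 9 bp
  [32,48): 16 bp
  [48,52): 4 bp
  [52,62): 10 bp
  [62,66): 4 bp
  [66,68): 2 bp
  [68,82): 14 bp
  [82,88): 6 bp
  [88,106): 18 bp

[1,2,4,4,6,9,9,10,13,14,16,18]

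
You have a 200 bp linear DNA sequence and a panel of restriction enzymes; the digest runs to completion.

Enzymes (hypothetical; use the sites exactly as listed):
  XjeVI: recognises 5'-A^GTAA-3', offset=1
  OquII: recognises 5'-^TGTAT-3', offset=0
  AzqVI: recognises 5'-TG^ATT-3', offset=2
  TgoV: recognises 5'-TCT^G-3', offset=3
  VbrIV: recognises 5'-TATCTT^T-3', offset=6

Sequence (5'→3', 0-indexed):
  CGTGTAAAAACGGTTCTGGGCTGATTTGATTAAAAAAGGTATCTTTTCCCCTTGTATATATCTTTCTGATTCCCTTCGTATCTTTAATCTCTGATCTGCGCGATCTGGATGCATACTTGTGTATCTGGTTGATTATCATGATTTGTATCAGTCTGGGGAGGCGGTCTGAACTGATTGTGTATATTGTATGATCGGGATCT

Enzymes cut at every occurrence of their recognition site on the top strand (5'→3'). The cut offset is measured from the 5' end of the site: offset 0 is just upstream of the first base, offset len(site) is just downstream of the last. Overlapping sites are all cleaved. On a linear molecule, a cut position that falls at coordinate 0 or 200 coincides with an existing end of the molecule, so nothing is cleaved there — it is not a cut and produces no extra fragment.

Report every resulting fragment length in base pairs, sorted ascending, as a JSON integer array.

Per-enzyme occurrences:
  XjeVI (AGTAA, off=1): no sites
  OquII TGTAT/0: at [52, 119, 143, 177, 184] ⇒ [52, 119, 143, 177, 184]
  AzqVI TGATT/2: at [21, 26, 66, 129, 138, 171] ⇒ [23, 28, 68, 131, 140, 173]
  TgoV TCTG/3: at [14, 64, 89, 94, 103, 123, 151, 164] ⇒ [17, 67, 92, 97, 106, 126, 154, 167]
  VbrIV TATCTTT/6: at [39, 58, 78] ⇒ [45, 64, 84]

Pooled cuts: [17, 23, 28, 45, 52, 64, 67, 68, 84, 92, 97, 106, 119, 126, 131, 140, 143, 154, 167, 173, 177, 184]

Fragments:
  [0,17): 17 bp
  [17,23): 6 bp
  [23,28): 5 bp
  [28,45): 17 bp
  [45,52): 7 bp
  [52,64): 12 bp
  [64,67): 3 bp
  [67,68): 1 bp
  [68,84): 16 bp
  [84,92): 8 bp
  [92,97): 5 bp
  [97,106): 9 bp
  [106,119): 13 bp
  [119,126): 7 bp
  [126,131): 5 bp
  [131,140): 9 bp
  [140,143): 3 bp
  [143,154): 11 bp
  [154,167): 13 bp
  [167,173): 6 bp
  [173,177): 4 bp
  [177,184): 7 bp
  [184,200): 16 bp

[1,3,3,4,5,5,5,6,6,7,7,7,8,9,9,11,12,13,13,16,16,17,17]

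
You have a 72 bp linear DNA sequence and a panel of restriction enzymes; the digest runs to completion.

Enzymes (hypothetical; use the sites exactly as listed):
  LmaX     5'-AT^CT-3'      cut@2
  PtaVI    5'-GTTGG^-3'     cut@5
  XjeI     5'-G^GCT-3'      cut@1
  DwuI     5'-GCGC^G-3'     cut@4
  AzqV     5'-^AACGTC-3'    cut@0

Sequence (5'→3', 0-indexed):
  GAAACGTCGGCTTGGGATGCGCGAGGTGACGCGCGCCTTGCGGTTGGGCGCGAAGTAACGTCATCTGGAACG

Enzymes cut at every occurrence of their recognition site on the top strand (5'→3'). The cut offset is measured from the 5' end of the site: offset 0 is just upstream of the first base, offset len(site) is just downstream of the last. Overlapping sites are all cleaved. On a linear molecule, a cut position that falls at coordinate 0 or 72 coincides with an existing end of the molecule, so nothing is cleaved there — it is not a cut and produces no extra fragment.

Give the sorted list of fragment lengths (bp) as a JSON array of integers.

[2,4,5,7,8,8,12,13,13]

Site scan:
  LmaX ATCT/2: at [62] ⇒ [64]
  PtaVI GTTGG/5: at [42] ⇒ [47]
  XjeI GGCT/1: at [8] ⇒ [9]
  DwuI GCGCG/4: at [18, 30, 47] ⇒ [22, 34, 51]
  AzqV AACGTC/0: at [2, 56] ⇒ [2, 56]

Pooled cuts: [2, 9, 22, 34, 47, 51, 56, 64]

Fragment lengths:
  [0,2): 2 bp
  [2,9): 7 bp
  [9,22): 13 bp
  [22,34): 12 bp
  [34,47): 13 bp
  [47,51): 4 bp
  [51,56): 5 bp
  [56,64): 8 bp
  [64,72): 8 bp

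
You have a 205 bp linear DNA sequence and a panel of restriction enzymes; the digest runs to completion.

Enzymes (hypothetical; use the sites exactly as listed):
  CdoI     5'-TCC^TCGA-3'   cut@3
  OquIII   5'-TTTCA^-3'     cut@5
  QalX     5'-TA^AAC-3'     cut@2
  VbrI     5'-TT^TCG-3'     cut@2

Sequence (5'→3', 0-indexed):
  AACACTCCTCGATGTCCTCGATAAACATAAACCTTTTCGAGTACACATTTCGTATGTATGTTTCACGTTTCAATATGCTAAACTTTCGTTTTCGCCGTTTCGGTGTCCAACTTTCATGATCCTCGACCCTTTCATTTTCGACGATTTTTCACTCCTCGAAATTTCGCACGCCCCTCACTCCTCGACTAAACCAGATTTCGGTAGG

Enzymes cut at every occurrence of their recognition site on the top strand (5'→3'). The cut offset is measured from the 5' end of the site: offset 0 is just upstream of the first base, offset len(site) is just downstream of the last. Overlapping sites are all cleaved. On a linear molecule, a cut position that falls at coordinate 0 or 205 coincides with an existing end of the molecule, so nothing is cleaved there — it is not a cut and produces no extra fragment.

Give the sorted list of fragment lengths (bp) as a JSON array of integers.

[3,4,5,6,6,6,6,7,7,7,8,8,8,8,8,9,9,12,13,14,16,17,18]

Scan for sites:
  CdoI (TCCTCGA, off=3): starts [5, 14, 119, 152, 178] → cuts [8, 17, 122, 155, 181]
  OquIII (TTTCA, off=5): starts [60, 67, 111, 129, 146] → cuts [65, 72, 116, 134, 151]
  QalX (TAAAC, off=2): starts [21, 27, 78, 186] → cuts [23, 29, 80, 188]
  VbrI (TTTCG, off=2): starts [34, 47, 83, 89, 97, 135, 161, 195] → cuts [36, 49, 85, 91, 99, 137, 163, 197]

Pooled cuts: [8, 17, 23, 29, 36, 49, 65, 72, 80, 85, 91, 99, 116, 122, 134, 137, 151, 155, 163, 181, 188, 197]

Fragments:
  [0,8): 8 bp
  [8,17): 9 bp
  [17,23): 6 bp
  [23,29): 6 bp
  [29,36): 7 bp
  [36,49): 13 bp
  [49,65): 16 bp
  [65,72): 7 bp
  [72,80): 8 bp
  [80,85): 5 bp
  [85,91): 6 bp
  [91,99): 8 bp
  [99,116): 17 bp
  [116,122): 6 bp
  [122,134): 12 bp
  [134,137): 3 bp
  [137,151): 14 bp
  [151,155): 4 bp
  [155,163): 8 bp
  [163,181): 18 bp
  [181,188): 7 bp
  [188,197): 9 bp
  [197,205): 8 bp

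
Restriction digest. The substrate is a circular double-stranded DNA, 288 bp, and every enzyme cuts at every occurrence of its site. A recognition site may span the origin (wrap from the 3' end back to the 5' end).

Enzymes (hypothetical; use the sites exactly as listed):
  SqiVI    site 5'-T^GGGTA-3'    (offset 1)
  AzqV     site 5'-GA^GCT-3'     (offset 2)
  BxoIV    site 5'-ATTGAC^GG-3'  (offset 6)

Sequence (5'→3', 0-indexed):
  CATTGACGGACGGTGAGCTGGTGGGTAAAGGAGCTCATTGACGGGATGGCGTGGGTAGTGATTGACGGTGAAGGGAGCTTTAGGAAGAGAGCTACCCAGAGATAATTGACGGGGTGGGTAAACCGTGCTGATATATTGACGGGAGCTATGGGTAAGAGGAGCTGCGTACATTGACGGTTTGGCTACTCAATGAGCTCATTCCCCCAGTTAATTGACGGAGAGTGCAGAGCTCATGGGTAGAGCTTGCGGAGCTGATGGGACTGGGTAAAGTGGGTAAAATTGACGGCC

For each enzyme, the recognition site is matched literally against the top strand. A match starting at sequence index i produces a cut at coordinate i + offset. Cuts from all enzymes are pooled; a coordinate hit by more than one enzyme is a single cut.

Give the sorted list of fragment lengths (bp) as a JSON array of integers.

[4,5,5,6,6,7,9,9,9,10,10,10,10,11,11,12,12,13,14,14,15,18,20,23,25]

Per-enzyme occurrences:
  SqiVI TGGGTA/1: at [21, 51, 114, 148, 233, 261, 270] ⇒ [22, 52, 115, 149, 234, 262, 271]
  AzqV GAGCT/2: at [14, 30, 74, 88, 142, 158, 191, 226, 239, 248] ⇒ [16, 32, 76, 90, 144, 160, 193, 228, 241, 250]
  BxoIV ATTGACGG/6: at [1, 36, 60, 104, 134, 169, 210, 278] ⇒ [7, 42, 66, 110, 140, 175, 216, 284]

Pooled cuts: [7, 16, 22, 32, 42, 52, 66, 76, 90, 110, 115, 140, 144, 149, 160, 175, 193, 216, 228, 234, 241, 250, 262, 271, 284]

Fragment lengths:
  7→16: 9 bp
  16→22: 6 bp
  22→32: 10 bp
  32→42: 10 bp
  42→52: 10 bp
  52→66: 14 bp
  66→76: 10 bp
  76→90: 14 bp
  90→110: 20 bp
  110→115: 5 bp
  115→140: 25 bp
  140→144: 4 bp
  144→149: 5 bp
  149→160: 11 bp
  160→175: 15 bp
  175→193: 18 bp
  193→216: 23 bp
  216→228: 12 bp
  228→234: 6 bp
  234→241: 7 bp
  241→250: 9 bp
  250→262: 12 bp
  262→271: 9 bp
  271→284: 13 bp
  284→7 (wrap): 288-284+7 = 11 bp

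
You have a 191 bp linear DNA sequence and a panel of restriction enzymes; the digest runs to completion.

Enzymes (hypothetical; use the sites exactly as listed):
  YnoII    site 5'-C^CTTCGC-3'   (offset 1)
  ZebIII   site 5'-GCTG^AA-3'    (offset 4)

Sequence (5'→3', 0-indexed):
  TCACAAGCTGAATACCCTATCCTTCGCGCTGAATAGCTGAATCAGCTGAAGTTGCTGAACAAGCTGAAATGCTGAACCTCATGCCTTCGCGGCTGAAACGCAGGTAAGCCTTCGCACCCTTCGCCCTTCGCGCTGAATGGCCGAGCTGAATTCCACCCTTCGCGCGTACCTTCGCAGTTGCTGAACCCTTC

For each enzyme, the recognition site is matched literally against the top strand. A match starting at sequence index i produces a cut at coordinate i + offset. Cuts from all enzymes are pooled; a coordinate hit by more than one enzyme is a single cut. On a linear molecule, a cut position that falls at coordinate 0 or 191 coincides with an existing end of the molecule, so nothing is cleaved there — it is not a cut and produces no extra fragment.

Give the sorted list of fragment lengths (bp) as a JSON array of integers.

[7,8,8,8,9,9,9,9,9,10,10,10,10,11,11,12,13,14,14]

Site scan:
  YnoII (CCTTCGC, off=1): starts [20, 83, 108, 117, 124, 156, 168] → cuts [21, 84, 109, 118, 125, 157, 169]
  ZebIII (GCTGAA, off=4): starts [6, 27, 35, 44, 53, 62, 70, 91, 131, 144, 179] → cuts [10, 31, 39, 48, 57, 66, 74, 95, 135, 148, 183]

All cut coordinates (distinct, sorted): [10, 21, 31, 39, 48, 57, 66, 74, 84, 95, 109, 118, 125, 135, 148, 157, 169, 183]

Fragments:
  [0,10): 10 bp
  [10,21): 11 bp
  [21,31): 10 bp
  [31,39): 8 bp
  [39,48): 9 bp
  [48,57): 9 bp
  [57,66): 9 bp
  [66,74): 8 bp
  [74,84): 10 bp
  [84,95): 11 bp
  [95,109): 14 bp
  [109,118): 9 bp
  [118,125): 7 bp
  [125,135): 10 bp
  [135,148): 13 bp
  [148,157): 9 bp
  [157,169): 12 bp
  [169,183): 14 bp
  [183,191): 8 bp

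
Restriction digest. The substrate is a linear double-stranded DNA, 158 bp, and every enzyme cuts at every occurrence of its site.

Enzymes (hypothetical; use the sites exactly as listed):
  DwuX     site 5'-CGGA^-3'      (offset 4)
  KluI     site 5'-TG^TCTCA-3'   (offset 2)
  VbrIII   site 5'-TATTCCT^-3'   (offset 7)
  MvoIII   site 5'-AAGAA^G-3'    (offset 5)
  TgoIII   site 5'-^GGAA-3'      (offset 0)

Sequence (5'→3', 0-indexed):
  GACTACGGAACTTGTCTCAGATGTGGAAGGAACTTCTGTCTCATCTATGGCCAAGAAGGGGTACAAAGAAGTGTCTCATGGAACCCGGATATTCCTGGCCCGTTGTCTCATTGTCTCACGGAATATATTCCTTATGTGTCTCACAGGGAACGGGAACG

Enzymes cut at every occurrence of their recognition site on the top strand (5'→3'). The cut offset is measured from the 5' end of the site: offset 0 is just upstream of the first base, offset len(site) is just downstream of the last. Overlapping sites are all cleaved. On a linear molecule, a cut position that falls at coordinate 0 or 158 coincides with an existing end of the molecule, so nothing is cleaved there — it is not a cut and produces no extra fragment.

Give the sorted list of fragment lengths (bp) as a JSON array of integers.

Scan for sites:
  DwuX CGGA/4: at [5, 85, 118] ⇒ [9, 89, 122]
  KluI TGTCTCA/2: at [12, 36, 71, 103, 111, 136] ⇒ [14, 38, 73, 105, 113, 138]
  VbrIII TATTCCT/7: at [89, 125] ⇒ [96, 132]
  MvoIII AAGAAG/5: at [52, 65] ⇒ [57, 70]
  TgoIII GGAA/0: at [6, 24, 28, 79, 119, 146, 152] ⇒ [6, 24, 28, 79, 119, 146, 152]

Pooled cuts: [6, 9, 14, 24, 28, 38, 57, 70, 73, 79, 89, 96, 105, 113, 119, 122, 132, 138, 146, 152]

Fragments:
  [0,6): 6 bp
  [6,9): 3 bp
  [9,14): 5 bp
  [14,24): 10 bp
  [24,28): 4 bp
  [28,38): 10 bp
  [38,57): 19 bp
  [57,70): 13 bp
  [70,73): 3 bp
  [73,79): 6 bp
  [79,89): 10 bp
  [89,96): 7 bp
  [96,105): 9 bp
  [105,113): 8 bp
  [113,119): 6 bp
  [119,122): 3 bp
  [122,132): 10 bp
  [132,138): 6 bp
  [138,146): 8 bp
  [146,152): 6 bp
  [152,158): 6 bp

[3,3,3,4,5,6,6,6,6,6,6,7,8,8,9,10,10,10,10,13,19]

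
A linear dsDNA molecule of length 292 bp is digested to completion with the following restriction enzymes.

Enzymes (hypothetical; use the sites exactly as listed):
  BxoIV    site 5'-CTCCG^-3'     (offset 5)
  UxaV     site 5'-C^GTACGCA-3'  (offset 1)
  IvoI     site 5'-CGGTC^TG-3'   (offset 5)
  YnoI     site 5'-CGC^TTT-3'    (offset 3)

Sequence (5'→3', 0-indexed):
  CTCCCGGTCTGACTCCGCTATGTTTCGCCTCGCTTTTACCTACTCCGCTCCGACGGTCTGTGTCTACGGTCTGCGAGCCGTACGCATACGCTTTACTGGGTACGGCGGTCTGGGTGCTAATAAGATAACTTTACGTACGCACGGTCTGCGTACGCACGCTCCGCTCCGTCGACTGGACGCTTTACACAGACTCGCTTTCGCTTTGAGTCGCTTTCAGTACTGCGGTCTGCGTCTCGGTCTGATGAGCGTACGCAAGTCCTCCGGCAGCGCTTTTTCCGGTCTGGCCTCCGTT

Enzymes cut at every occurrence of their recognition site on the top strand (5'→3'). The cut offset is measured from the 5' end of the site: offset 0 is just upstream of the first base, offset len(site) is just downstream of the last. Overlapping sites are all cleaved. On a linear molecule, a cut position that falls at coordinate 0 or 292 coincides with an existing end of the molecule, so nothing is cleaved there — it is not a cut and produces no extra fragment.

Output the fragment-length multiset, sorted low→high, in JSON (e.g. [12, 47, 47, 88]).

Scan for sites:
  BxoIV (CTCCG, off=5): starts [12, 42, 47, 158, 163, 258, 285] → cuts [17, 47, 52, 163, 168, 263, 290]
  UxaV (CGTACGCA, off=1): starts [78, 133, 148, 246] → cuts [79, 134, 149, 247]
  IvoI (CGGTCTG, off=5): starts [4, 53, 66, 105, 141, 222, 234, 276] → cuts [9, 58, 71, 110, 146, 227, 239, 281]
  YnoI (CGCTTT, off=3): starts [30, 88, 177, 192, 198, 208, 267] → cuts [33, 91, 180, 195, 201, 211, 270]

All cut coordinates (distinct, sorted): [9, 17, 33, 47, 52, 58, 71, 79, 91, 110, 134, 146, 149, 163, 168, 180, 195, 201, 211, 227, 239, 247, 263, 270, 281, 290]

Fragments:
  [0,9): 9 bp
  [9,17): 8 bp
  [17,33): 16 bp
  [33,47): 14 bp
  [47,52): 5 bp
  [52,58): 6 bp
  [58,71): 13 bp
  [71,79): 8 bp
  [79,91): 12 bp
  [91,110): 19 bp
  [110,134): 24 bp
  [134,146): 12 bp
  [146,149): 3 bp
  [149,163): 14 bp
  [163,168): 5 bp
  [168,180): 12 bp
  [180,195): 15 bp
  [195,201): 6 bp
  [201,211): 10 bp
  [211,227): 16 bp
  [227,239): 12 bp
  [239,247): 8 bp
  [247,263): 16 bp
  [263,270): 7 bp
  [270,281): 11 bp
  [281,290): 9 bp
  [290,292): 2 bp

[2,3,5,5,6,6,7,8,8,8,9,9,10,11,12,12,12,12,13,14,14,15,16,16,16,19,24]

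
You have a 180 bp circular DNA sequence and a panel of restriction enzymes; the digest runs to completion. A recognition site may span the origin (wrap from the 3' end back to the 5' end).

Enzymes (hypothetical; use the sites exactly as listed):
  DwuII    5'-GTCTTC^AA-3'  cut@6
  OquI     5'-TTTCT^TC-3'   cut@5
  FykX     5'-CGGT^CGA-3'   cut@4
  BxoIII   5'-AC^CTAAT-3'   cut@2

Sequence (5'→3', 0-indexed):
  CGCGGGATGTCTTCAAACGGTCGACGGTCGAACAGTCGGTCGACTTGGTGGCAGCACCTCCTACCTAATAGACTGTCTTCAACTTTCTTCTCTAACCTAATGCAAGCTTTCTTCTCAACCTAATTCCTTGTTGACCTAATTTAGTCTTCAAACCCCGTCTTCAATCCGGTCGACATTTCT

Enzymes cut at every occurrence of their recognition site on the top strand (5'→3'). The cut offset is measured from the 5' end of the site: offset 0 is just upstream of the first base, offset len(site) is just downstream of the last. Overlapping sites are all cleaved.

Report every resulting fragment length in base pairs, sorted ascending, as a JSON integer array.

Scan for sites:
  DwuII (GTCTTCAA, off=6): starts [8, 74, 143, 156] → cuts [14, 80, 149, 162]
  OquI (TTTCTTC, off=5): starts [83, 107] → cuts [88, 112]
  FykX (CGGTCGA, off=4): starts [17, 24, 36, 166] → cuts [21, 28, 40, 170]
  BxoIII (ACCTAAT, off=2): starts [62, 94, 117, 133] → cuts [64, 96, 119, 135]

All cut coordinates (distinct, sorted): [14, 21, 28, 40, 64, 80, 88, 96, 112, 119, 135, 149, 162, 170]

Fragments:
  14→21: 7 bp
  21→28: 7 bp
  28→40: 12 bp
  40→64: 24 bp
  64→80: 16 bp
  80→88: 8 bp
  88→96: 8 bp
  96→112: 16 bp
  112→119: 7 bp
  119→135: 16 bp
  135→149: 14 bp
  149→162: 13 bp
  162→170: 8 bp
  170→14 (wrap): 180-170+14 = 24 bp

[7,7,7,8,8,8,12,13,14,16,16,16,24,24]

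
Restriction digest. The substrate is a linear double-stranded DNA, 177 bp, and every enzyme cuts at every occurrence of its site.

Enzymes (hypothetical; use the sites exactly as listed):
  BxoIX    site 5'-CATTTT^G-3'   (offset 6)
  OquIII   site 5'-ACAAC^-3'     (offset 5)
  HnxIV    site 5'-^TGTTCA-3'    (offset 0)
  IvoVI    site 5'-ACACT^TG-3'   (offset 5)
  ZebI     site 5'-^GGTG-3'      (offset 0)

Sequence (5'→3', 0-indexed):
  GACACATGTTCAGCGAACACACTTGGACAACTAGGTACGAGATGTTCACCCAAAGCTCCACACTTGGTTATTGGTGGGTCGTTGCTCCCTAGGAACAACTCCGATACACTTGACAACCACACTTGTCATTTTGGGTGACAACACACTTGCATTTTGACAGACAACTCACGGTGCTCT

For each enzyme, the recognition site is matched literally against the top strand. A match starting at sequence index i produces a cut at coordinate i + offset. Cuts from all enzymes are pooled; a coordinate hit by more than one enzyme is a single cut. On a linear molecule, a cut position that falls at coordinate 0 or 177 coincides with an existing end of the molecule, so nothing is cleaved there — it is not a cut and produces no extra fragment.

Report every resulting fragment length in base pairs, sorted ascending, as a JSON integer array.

[1,4,5,6,6,7,8,8,8,8,9,9,10,11,11,17,22,27]

Scan for sites:
  BxoIX (CATTTTG, off=6): starts [126, 149] → cuts [132, 155]
  OquIII (ACAAC, off=5): starts [26, 94, 112, 137, 160] → cuts [31, 99, 117, 142, 165]
  HnxIV (TGTTCA, off=0): starts [6, 42] → cuts [6, 42]
  IvoVI (ACACTTG, off=5): starts [18, 59, 105, 118, 142] → cuts [23, 64, 110, 123, 147]
  ZebI (GGTG, off=0): starts [72, 133, 169] → cuts [72, 133, 169]

Pooled cuts: [6, 23, 31, 42, 64, 72, 99, 110, 117, 123, 132, 133, 142, 147, 155, 165, 169]

Fragment lengths:
  [0,6): 6 bp
  [6,23): 17 bp
  [23,31): 8 bp
  [31,42): 11 bp
  [42,64): 22 bp
  [64,72): 8 bp
  [72,99): 27 bp
  [99,110): 11 bp
  [110,117): 7 bp
  [117,123): 6 bp
  [123,132): 9 bp
  [132,133): 1 bp
  [133,142): 9 bp
  [142,147): 5 bp
  [147,155): 8 bp
  [155,165): 10 bp
  [165,169): 4 bp
  [169,177): 8 bp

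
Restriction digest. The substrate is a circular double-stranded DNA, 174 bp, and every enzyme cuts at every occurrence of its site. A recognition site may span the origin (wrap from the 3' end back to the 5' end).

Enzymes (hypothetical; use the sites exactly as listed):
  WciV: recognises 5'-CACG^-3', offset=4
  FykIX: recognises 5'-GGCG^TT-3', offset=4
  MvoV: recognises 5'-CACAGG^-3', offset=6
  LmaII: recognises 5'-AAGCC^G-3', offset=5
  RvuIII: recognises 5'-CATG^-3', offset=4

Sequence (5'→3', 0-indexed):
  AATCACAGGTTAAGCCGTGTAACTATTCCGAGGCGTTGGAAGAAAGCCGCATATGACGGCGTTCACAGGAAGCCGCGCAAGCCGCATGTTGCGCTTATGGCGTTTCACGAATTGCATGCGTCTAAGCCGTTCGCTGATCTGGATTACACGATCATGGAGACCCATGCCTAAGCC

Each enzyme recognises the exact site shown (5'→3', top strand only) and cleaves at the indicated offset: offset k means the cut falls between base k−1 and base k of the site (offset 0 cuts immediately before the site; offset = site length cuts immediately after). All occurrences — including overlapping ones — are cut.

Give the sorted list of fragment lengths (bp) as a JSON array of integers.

Site scan:
  WciV (CACG, off=4): starts [105, 146] → cuts [109, 150]
  FykIX (GGCGTT, off=4): starts [31, 57, 98] → cuts [35, 61, 102]
  MvoV (CACAGG, off=6): starts [3, 63] → cuts [9, 69]
  LmaII (AAGCCG, off=5): starts [11, 43, 69, 78, 123] → cuts [16, 48, 74, 83, 128]
  RvuIII (CATG, off=4): starts [84, 114, 152, 162] → cuts [88, 118, 156, 166]

All cut coordinates (distinct, sorted): [9, 16, 35, 48, 61, 69, 74, 83, 88, 102, 109, 118, 128, 150, 156, 166]

Fragment lengths:
  9→16: 7 bp
  16→35: 19 bp
  35→48: 13 bp
  48→61: 13 bp
  61→69: 8 bp
  69→74: 5 bp
  74→83: 9 bp
  83→88: 5 bp
  88→102: 14 bp
  102→109: 7 bp
  109→118: 9 bp
  118→128: 10 bp
  128→150: 22 bp
  150→156: 6 bp
  156→166: 10 bp
  166→9 (wrap): 174-166+9 = 17 bp

[5,5,6,7,7,8,9,9,10,10,13,13,14,17,19,22]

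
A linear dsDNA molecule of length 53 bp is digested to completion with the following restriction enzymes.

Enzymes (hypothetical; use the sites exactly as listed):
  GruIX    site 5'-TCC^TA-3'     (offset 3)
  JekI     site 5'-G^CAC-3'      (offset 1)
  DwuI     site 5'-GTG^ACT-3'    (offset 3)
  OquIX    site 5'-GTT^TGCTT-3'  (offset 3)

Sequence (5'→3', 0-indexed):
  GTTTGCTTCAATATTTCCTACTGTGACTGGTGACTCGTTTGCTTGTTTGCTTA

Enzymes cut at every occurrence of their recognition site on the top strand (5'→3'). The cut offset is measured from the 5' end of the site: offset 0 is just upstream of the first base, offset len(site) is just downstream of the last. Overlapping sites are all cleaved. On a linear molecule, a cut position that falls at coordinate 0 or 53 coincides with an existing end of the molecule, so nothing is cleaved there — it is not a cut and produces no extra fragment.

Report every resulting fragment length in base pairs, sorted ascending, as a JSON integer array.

Site scan:
  GruIX (TCCTA, off=3): starts [15] → cuts [18]
  JekI (GCAC, off=1): no sites
  DwuI (GTGACT, off=3): starts [22, 29] → cuts [25, 32]
  OquIX (GTTTGCTT, off=3): starts [0, 36, 44] → cuts [3, 39, 47]

Pooled cuts: [3, 18, 25, 32, 39, 47]

Fragment lengths:
  [0,3): 3 bp
  [3,18): 15 bp
  [18,25): 7 bp
  [25,32): 7 bp
  [32,39): 7 bp
  [39,47): 8 bp
  [47,53): 6 bp

[3,6,7,7,7,8,15]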